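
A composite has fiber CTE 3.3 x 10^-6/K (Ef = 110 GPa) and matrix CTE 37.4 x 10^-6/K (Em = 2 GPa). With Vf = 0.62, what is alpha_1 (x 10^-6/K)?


E1 = Ef*Vf + Em*(1-Vf) = 68.96
alpha_1 = (alpha_f*Ef*Vf + alpha_m*Em*(1-Vf))/E1 = 3.68 x 10^-6/K

3.68 x 10^-6/K


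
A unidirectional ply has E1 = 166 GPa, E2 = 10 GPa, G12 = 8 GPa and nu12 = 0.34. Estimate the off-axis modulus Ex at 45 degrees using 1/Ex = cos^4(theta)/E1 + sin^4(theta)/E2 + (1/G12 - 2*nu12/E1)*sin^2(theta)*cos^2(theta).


cos^4(45) = 0.25, sin^4(45) = 0.25, sin^2(45)*cos^2(45) = 0.25
1/G12 - 2*nu12/E1 = 1/8 - 2*0.34/166 = 0.120904 GPa^-1
1/Ex = 0.25/166 + 0.25/10 + 0.120904*0.25 = 0.0567319 GPa^-1
Ex = 17.63 GPa

17.63 GPa


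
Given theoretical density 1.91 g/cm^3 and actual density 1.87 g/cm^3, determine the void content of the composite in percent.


Void% = (rho_theo - rho_actual)/rho_theo * 100 = (1.91 - 1.87)/1.91 * 100 = 2.09%

2.09%


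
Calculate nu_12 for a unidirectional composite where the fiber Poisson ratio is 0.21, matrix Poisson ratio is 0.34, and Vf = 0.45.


nu_12 = nu_f*Vf + nu_m*(1-Vf) = 0.21*0.45 + 0.34*0.55 = 0.2815

0.2815


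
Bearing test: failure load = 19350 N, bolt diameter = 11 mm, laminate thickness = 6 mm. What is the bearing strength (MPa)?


sigma_br = F/(d*h) = 19350/(11*6) = 293.2 MPa

293.2 MPa


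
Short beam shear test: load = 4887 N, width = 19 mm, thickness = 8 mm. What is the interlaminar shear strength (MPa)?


ILSS = 3F/(4bh) = 3*4887/(4*19*8) = 24.11 MPa

24.11 MPa


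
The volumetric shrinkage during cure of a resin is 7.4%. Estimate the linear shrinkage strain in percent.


Linear shrinkage ≈ vol_shrink/3 = 7.4/3 = 2.467%

2.467%


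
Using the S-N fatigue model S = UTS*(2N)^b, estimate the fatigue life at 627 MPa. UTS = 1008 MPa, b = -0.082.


N = 0.5 * (S/UTS)^(1/b) = 0.5 * (627/1008)^(1/-0.082) = 163.5003 cycles

163.5003 cycles


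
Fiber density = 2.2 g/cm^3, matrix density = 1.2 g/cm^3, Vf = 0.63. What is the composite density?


rho_c = rho_f*Vf + rho_m*(1-Vf) = 2.2*0.63 + 1.2*0.37 = 1.83 g/cm^3

1.83 g/cm^3


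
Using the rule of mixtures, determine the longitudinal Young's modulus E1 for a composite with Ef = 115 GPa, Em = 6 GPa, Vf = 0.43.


E1 = Ef*Vf + Em*(1-Vf) = 115*0.43 + 6*0.57 = 52.87 GPa

52.87 GPa


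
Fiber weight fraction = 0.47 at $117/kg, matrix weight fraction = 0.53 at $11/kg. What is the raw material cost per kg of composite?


Cost = cost_f*Wf + cost_m*Wm = 117*0.47 + 11*0.53 = $60.82/kg

$60.82/kg


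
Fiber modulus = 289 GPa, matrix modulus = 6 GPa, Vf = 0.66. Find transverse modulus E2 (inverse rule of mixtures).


1/E2 = Vf/Ef + (1-Vf)/Em = 0.66/289 + 0.34/6
E2 = 16.96 GPa

16.96 GPa


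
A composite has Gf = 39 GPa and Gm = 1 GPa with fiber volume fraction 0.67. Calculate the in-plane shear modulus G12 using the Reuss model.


1/G12 = Vf/Gf + (1-Vf)/Gm = 0.67/39 + 0.33/1
G12 = 2.88 GPa

2.88 GPa


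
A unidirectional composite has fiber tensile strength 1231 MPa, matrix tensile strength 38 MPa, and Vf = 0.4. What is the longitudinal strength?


sigma_1 = sigma_f*Vf + sigma_m*(1-Vf) = 1231*0.4 + 38*0.6 = 515.2 MPa

515.2 MPa


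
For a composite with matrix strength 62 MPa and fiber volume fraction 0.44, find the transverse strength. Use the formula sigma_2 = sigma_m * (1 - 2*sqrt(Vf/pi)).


factor = 1 - 2*sqrt(0.44/pi) = 0.2515
sigma_2 = 62 * 0.2515 = 15.59 MPa

15.59 MPa


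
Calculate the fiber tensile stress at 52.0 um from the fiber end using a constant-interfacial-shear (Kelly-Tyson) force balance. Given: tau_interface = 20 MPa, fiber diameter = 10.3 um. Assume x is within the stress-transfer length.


Force balance: sigma_f * (pi*d^2/4) = tau * (pi*d) * x  ->  sigma_f = 4 * tau * x / d
sigma_f = 4 * 20 * 52.0 / 10.3 = 403.9 MPa

403.9 MPa


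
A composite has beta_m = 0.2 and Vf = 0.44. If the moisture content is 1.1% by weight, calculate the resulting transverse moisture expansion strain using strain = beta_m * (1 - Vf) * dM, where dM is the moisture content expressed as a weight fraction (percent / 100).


dM = 1.1/100 = 0.011
strain = beta_m * (1-Vf) * dM = 0.2 * 0.56 * 0.011 = 0.001232

0.001232


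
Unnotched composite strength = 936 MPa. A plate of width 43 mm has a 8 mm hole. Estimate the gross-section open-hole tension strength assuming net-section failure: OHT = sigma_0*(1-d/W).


OHT = sigma_0*(1-d/W) = 936*(1-8/43) = 761.9 MPa

761.9 MPa


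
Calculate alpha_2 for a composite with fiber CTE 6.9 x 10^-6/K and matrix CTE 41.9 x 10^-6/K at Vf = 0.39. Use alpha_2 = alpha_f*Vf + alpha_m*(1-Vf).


alpha_2 = alpha_f*Vf + alpha_m*(1-Vf) = 6.9*0.39 + 41.9*0.61 = 28.3 x 10^-6/K

28.3 x 10^-6/K


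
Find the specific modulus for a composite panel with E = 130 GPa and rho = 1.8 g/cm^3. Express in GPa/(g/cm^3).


Specific stiffness = E/rho = 130/1.8 = 72.2 GPa/(g/cm^3)

72.2 GPa/(g/cm^3)


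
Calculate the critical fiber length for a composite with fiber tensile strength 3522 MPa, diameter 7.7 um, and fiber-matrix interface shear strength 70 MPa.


Lc = sigma_f * d / (2 * tau_i) = 3522 * 7.7 / (2 * 70) = 193.7 um

193.7 um


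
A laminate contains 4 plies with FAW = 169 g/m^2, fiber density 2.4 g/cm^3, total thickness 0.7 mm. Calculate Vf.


Vf = n * FAW / (rho_f * h * 1000) = 4 * 169 / (2.4 * 0.7 * 1000) = 0.4024

0.4024


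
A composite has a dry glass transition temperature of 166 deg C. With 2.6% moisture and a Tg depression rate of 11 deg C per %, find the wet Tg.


Tg_wet = Tg_dry - k*moisture = 166 - 11*2.6 = 137.4 deg C

137.4 deg C


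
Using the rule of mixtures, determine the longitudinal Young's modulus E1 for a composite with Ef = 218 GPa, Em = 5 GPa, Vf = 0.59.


E1 = Ef*Vf + Em*(1-Vf) = 218*0.59 + 5*0.41 = 130.67 GPa

130.67 GPa


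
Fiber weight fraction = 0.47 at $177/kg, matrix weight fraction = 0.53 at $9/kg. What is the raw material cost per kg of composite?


Cost = cost_f*Wf + cost_m*Wm = 177*0.47 + 9*0.53 = $87.96/kg

$87.96/kg


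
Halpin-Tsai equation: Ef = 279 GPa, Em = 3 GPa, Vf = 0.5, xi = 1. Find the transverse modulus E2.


eta = (Ef/Em - 1)/(Ef/Em + xi) = (93.0 - 1)/(93.0 + 1) = 0.9787
E2 = Em*(1+xi*eta*Vf)/(1-eta*Vf) = 8.75 GPa

8.75 GPa


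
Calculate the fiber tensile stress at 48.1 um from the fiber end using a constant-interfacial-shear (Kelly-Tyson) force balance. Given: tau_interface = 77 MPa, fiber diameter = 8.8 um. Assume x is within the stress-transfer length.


Force balance: sigma_f * (pi*d^2/4) = tau * (pi*d) * x  ->  sigma_f = 4 * tau * x / d
sigma_f = 4 * 77 * 48.1 / 8.8 = 1683.5 MPa

1683.5 MPa


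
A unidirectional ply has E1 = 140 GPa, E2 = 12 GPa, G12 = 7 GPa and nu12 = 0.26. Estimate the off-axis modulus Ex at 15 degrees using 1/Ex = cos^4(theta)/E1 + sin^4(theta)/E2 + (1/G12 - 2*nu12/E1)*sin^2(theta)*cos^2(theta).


cos^4(15) = 0.870513, sin^4(15) = 0.004487, sin^2(15)*cos^2(15) = 0.0625
1/G12 - 2*nu12/E1 = 1/7 - 2*0.26/140 = 0.139143 GPa^-1
1/Ex = 0.870513/140 + 0.004487/12 + 0.139143*0.0625 = 0.0152883 GPa^-1
Ex = 65.41 GPa

65.41 GPa


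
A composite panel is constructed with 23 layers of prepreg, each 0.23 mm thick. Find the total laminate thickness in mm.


h = n * t_ply = 23 * 0.23 = 5.29 mm

5.29 mm


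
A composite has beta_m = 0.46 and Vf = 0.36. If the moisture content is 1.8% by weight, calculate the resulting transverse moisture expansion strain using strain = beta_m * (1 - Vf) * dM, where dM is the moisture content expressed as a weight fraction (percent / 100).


dM = 1.8/100 = 0.018
strain = beta_m * (1-Vf) * dM = 0.46 * 0.64 * 0.018 = 0.0052992

0.0052992


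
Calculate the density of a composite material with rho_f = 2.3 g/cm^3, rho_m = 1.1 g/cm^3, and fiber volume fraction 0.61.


rho_c = rho_f*Vf + rho_m*(1-Vf) = 2.3*0.61 + 1.1*0.39 = 1.832 g/cm^3

1.832 g/cm^3


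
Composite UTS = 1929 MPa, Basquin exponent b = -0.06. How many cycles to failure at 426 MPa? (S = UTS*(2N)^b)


N = 0.5 * (S/UTS)^(1/b) = 0.5 * (426/1929)^(1/-0.06) = 4.2758e+10 cycles

4.2758e+10 cycles


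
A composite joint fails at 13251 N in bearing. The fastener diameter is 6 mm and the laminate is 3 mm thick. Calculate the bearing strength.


sigma_br = F/(d*h) = 13251/(6*3) = 736.2 MPa

736.2 MPa


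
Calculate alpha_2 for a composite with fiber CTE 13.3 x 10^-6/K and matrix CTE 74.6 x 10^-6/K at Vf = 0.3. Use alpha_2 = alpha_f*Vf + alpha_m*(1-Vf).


alpha_2 = alpha_f*Vf + alpha_m*(1-Vf) = 13.3*0.3 + 74.6*0.7 = 56.2 x 10^-6/K

56.2 x 10^-6/K


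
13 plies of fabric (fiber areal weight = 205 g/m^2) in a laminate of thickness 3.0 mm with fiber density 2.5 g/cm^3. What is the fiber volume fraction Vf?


Vf = n * FAW / (rho_f * h * 1000) = 13 * 205 / (2.5 * 3.0 * 1000) = 0.3553

0.3553


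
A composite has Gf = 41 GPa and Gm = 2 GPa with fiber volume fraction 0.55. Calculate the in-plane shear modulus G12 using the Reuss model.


1/G12 = Vf/Gf + (1-Vf)/Gm = 0.55/41 + 0.45/2
G12 = 4.19 GPa

4.19 GPa


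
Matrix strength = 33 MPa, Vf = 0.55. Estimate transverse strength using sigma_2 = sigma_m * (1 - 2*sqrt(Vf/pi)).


factor = 1 - 2*sqrt(0.55/pi) = 0.1632
sigma_2 = 33 * 0.1632 = 5.38 MPa

5.38 MPa


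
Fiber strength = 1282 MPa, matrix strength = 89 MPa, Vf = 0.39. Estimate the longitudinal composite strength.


sigma_1 = sigma_f*Vf + sigma_m*(1-Vf) = 1282*0.39 + 89*0.61 = 554.3 MPa

554.3 MPa


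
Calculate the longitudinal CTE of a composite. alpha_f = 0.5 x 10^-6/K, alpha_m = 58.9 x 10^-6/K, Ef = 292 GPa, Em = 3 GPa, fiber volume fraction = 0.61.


E1 = Ef*Vf + Em*(1-Vf) = 179.29
alpha_1 = (alpha_f*Ef*Vf + alpha_m*Em*(1-Vf))/E1 = 0.88 x 10^-6/K

0.88 x 10^-6/K


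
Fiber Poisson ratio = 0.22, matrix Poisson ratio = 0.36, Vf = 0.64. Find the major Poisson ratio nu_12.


nu_12 = nu_f*Vf + nu_m*(1-Vf) = 0.22*0.64 + 0.36*0.36 = 0.2704

0.2704


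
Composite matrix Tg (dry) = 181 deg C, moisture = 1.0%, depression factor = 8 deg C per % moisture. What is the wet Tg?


Tg_wet = Tg_dry - k*moisture = 181 - 8*1.0 = 173.0 deg C

173.0 deg C


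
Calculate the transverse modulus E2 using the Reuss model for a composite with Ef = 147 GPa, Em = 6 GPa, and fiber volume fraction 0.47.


1/E2 = Vf/Ef + (1-Vf)/Em = 0.47/147 + 0.53/6
E2 = 10.93 GPa

10.93 GPa


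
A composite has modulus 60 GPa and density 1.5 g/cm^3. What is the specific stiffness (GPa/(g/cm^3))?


Specific stiffness = E/rho = 60/1.5 = 40.0 GPa/(g/cm^3)

40.0 GPa/(g/cm^3)


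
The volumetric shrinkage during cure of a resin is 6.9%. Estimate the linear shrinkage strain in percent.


Linear shrinkage ≈ vol_shrink/3 = 6.9/3 = 2.3%

2.3%


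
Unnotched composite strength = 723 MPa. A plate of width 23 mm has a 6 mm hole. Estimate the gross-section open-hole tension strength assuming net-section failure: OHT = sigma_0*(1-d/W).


OHT = sigma_0*(1-d/W) = 723*(1-6/23) = 534.4 MPa

534.4 MPa


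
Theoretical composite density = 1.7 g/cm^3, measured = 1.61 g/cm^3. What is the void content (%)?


Void% = (rho_theo - rho_actual)/rho_theo * 100 = (1.7 - 1.61)/1.7 * 100 = 5.29%

5.29%


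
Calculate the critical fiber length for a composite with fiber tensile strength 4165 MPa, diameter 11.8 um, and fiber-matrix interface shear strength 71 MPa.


Lc = sigma_f * d / (2 * tau_i) = 4165 * 11.8 / (2 * 71) = 346.1 um

346.1 um


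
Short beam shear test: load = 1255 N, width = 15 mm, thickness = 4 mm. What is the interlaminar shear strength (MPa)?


ILSS = 3F/(4bh) = 3*1255/(4*15*4) = 15.69 MPa

15.69 MPa


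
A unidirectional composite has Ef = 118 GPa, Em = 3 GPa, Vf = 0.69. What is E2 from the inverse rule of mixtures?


1/E2 = Vf/Ef + (1-Vf)/Em = 0.69/118 + 0.31/3
E2 = 9.16 GPa

9.16 GPa


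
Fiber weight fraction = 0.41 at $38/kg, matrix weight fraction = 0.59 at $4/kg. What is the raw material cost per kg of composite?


Cost = cost_f*Wf + cost_m*Wm = 38*0.41 + 4*0.59 = $17.94/kg

$17.94/kg


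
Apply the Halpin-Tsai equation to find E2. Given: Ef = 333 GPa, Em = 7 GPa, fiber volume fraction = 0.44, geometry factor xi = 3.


eta = (Ef/Em - 1)/(Ef/Em + xi) = (47.5714 - 1)/(47.5714 + 3) = 0.9209
E2 = Em*(1+xi*eta*Vf)/(1-eta*Vf) = 26.07 GPa

26.07 GPa


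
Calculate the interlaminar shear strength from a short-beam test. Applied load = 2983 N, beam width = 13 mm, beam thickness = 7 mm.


ILSS = 3F/(4bh) = 3*2983/(4*13*7) = 24.59 MPa

24.59 MPa


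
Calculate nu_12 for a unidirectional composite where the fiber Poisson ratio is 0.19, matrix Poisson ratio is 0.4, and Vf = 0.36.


nu_12 = nu_f*Vf + nu_m*(1-Vf) = 0.19*0.36 + 0.4*0.64 = 0.3244

0.3244


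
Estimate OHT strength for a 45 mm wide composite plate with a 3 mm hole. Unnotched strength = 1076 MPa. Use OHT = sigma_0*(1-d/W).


OHT = sigma_0*(1-d/W) = 1076*(1-3/45) = 1004.3 MPa

1004.3 MPa


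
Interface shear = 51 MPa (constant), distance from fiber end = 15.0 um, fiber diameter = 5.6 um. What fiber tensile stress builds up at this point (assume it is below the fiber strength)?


Force balance: sigma_f * (pi*d^2/4) = tau * (pi*d) * x  ->  sigma_f = 4 * tau * x / d
sigma_f = 4 * 51 * 15.0 / 5.6 = 546.4 MPa

546.4 MPa


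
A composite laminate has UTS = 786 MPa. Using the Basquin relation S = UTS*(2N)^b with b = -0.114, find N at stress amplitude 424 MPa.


N = 0.5 * (S/UTS)^(1/b) = 0.5 * (424/786)^(1/-0.114) = 112.2909 cycles

112.2909 cycles


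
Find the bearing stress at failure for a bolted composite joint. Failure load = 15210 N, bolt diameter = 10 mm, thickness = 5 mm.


sigma_br = F/(d*h) = 15210/(10*5) = 304.2 MPa

304.2 MPa


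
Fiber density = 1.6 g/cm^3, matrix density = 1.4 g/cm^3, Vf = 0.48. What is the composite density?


rho_c = rho_f*Vf + rho_m*(1-Vf) = 1.6*0.48 + 1.4*0.52 = 1.496 g/cm^3

1.496 g/cm^3


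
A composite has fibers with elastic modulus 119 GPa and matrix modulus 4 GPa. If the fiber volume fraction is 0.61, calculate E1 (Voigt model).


E1 = Ef*Vf + Em*(1-Vf) = 119*0.61 + 4*0.39 = 74.15 GPa

74.15 GPa


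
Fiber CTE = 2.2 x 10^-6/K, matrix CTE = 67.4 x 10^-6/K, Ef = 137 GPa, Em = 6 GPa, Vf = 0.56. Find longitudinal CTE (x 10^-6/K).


E1 = Ef*Vf + Em*(1-Vf) = 79.36
alpha_1 = (alpha_f*Ef*Vf + alpha_m*Em*(1-Vf))/E1 = 4.37 x 10^-6/K

4.37 x 10^-6/K


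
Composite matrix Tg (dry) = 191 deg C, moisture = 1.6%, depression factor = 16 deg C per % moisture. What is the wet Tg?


Tg_wet = Tg_dry - k*moisture = 191 - 16*1.6 = 165.4 deg C

165.4 deg C


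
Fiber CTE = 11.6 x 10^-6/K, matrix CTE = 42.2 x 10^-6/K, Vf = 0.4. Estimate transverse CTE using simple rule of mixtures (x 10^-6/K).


alpha_2 = alpha_f*Vf + alpha_m*(1-Vf) = 11.6*0.4 + 42.2*0.6 = 30.0 x 10^-6/K

30.0 x 10^-6/K


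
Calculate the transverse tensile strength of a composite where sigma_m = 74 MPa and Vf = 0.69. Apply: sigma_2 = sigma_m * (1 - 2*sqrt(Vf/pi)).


factor = 1 - 2*sqrt(0.69/pi) = 0.0627
sigma_2 = 74 * 0.0627 = 4.64 MPa

4.64 MPa


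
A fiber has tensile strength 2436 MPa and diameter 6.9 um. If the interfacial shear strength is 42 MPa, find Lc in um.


Lc = sigma_f * d / (2 * tau_i) = 2436 * 6.9 / (2 * 42) = 200.1 um

200.1 um


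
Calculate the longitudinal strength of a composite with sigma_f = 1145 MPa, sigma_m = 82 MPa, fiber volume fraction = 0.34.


sigma_1 = sigma_f*Vf + sigma_m*(1-Vf) = 1145*0.34 + 82*0.66 = 443.4 MPa

443.4 MPa


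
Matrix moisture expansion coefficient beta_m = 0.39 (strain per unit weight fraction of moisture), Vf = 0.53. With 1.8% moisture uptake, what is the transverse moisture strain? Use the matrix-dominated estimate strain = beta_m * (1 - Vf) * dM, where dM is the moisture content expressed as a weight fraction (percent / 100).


dM = 1.8/100 = 0.018
strain = beta_m * (1-Vf) * dM = 0.39 * 0.47 * 0.018 = 0.0032994

0.0032994


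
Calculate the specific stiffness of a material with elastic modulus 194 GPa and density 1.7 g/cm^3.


Specific stiffness = E/rho = 194/1.7 = 114.1 GPa/(g/cm^3)

114.1 GPa/(g/cm^3)


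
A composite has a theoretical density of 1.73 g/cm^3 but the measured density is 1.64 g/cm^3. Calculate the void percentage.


Void% = (rho_theo - rho_actual)/rho_theo * 100 = (1.73 - 1.64)/1.73 * 100 = 5.2%

5.2%


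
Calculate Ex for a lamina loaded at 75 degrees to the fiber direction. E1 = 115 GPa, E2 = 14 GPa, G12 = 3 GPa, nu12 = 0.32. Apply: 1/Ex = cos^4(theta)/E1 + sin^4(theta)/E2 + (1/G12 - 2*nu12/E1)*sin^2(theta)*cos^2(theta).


cos^4(75) = 0.004487, sin^4(75) = 0.870513, sin^2(75)*cos^2(75) = 0.0625
1/G12 - 2*nu12/E1 = 1/3 - 2*0.32/115 = 0.327768 GPa^-1
1/Ex = 0.004487/115 + 0.870513/14 + 0.327768*0.0625 = 0.082704 GPa^-1
Ex = 12.09 GPa

12.09 GPa


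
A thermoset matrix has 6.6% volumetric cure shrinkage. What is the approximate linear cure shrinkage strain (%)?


Linear shrinkage ≈ vol_shrink/3 = 6.6/3 = 2.2%

2.2%


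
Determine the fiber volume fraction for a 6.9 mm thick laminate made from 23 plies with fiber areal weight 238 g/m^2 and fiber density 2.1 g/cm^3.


Vf = n * FAW / (rho_f * h * 1000) = 23 * 238 / (2.1 * 6.9 * 1000) = 0.3778

0.3778


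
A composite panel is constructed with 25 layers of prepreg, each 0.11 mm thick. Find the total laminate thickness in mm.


h = n * t_ply = 25 * 0.11 = 2.75 mm

2.75 mm


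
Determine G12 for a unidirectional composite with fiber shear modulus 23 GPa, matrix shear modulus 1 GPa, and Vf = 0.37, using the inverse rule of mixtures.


1/G12 = Vf/Gf + (1-Vf)/Gm = 0.37/23 + 0.63/1
G12 = 1.55 GPa

1.55 GPa


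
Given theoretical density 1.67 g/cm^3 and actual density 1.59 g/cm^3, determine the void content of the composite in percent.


Void% = (rho_theo - rho_actual)/rho_theo * 100 = (1.67 - 1.59)/1.67 * 100 = 4.79%

4.79%


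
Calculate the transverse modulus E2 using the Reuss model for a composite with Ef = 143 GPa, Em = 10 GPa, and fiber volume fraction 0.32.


1/E2 = Vf/Ef + (1-Vf)/Em = 0.32/143 + 0.68/10
E2 = 14.24 GPa

14.24 GPa


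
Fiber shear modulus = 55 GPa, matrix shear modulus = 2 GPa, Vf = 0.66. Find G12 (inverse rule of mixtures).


1/G12 = Vf/Gf + (1-Vf)/Gm = 0.66/55 + 0.34/2
G12 = 5.49 GPa

5.49 GPa


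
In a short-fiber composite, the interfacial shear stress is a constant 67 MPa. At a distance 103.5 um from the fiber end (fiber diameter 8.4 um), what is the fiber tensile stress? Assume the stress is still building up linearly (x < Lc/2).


Force balance: sigma_f * (pi*d^2/4) = tau * (pi*d) * x  ->  sigma_f = 4 * tau * x / d
sigma_f = 4 * 67 * 103.5 / 8.4 = 3302.1 MPa

3302.1 MPa


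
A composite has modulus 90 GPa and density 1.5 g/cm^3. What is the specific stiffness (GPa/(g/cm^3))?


Specific stiffness = E/rho = 90/1.5 = 60.0 GPa/(g/cm^3)

60.0 GPa/(g/cm^3)


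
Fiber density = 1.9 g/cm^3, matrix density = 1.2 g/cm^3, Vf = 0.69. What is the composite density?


rho_c = rho_f*Vf + rho_m*(1-Vf) = 1.9*0.69 + 1.2*0.31 = 1.683 g/cm^3

1.683 g/cm^3


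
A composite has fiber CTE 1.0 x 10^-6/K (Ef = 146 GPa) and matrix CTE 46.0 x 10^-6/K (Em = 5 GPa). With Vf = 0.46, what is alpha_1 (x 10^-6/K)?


E1 = Ef*Vf + Em*(1-Vf) = 69.86
alpha_1 = (alpha_f*Ef*Vf + alpha_m*Em*(1-Vf))/E1 = 2.74 x 10^-6/K

2.74 x 10^-6/K


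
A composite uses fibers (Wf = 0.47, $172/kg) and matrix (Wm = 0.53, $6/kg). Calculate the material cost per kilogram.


Cost = cost_f*Wf + cost_m*Wm = 172*0.47 + 6*0.53 = $84.02/kg

$84.02/kg


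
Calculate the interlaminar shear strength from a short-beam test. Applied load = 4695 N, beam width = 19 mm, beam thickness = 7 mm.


ILSS = 3F/(4bh) = 3*4695/(4*19*7) = 26.48 MPa

26.48 MPa


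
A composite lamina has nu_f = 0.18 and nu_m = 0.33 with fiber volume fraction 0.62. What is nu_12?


nu_12 = nu_f*Vf + nu_m*(1-Vf) = 0.18*0.62 + 0.33*0.38 = 0.237

0.237


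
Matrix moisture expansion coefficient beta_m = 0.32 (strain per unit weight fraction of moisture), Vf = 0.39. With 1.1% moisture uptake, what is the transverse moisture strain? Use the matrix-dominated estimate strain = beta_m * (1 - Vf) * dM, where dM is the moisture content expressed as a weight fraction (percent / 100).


dM = 1.1/100 = 0.011
strain = beta_m * (1-Vf) * dM = 0.32 * 0.61 * 0.011 = 0.0021472

0.0021472


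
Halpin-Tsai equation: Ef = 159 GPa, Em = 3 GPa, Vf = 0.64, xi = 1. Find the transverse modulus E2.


eta = (Ef/Em - 1)/(Ef/Em + xi) = (53.0 - 1)/(53.0 + 1) = 0.963
E2 = Em*(1+xi*eta*Vf)/(1-eta*Vf) = 12.64 GPa

12.64 GPa


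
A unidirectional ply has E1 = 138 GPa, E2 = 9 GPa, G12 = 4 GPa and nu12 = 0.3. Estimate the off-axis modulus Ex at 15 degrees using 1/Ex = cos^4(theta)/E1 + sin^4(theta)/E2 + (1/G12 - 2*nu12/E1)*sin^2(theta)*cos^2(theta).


cos^4(15) = 0.870513, sin^4(15) = 0.004487, sin^2(15)*cos^2(15) = 0.0625
1/G12 - 2*nu12/E1 = 1/4 - 2*0.3/138 = 0.245652 GPa^-1
1/Ex = 0.870513/138 + 0.004487/9 + 0.245652*0.0625 = 0.0221599 GPa^-1
Ex = 45.13 GPa

45.13 GPa


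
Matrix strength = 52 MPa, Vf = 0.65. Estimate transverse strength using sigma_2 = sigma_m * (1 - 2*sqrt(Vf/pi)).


factor = 1 - 2*sqrt(0.65/pi) = 0.0903
sigma_2 = 52 * 0.0903 = 4.69 MPa

4.69 MPa


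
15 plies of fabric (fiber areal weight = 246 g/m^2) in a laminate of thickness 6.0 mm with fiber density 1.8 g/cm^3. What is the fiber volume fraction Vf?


Vf = n * FAW / (rho_f * h * 1000) = 15 * 246 / (1.8 * 6.0 * 1000) = 0.3417

0.3417


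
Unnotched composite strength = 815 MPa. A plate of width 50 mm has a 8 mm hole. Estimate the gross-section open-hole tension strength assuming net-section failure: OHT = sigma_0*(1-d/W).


OHT = sigma_0*(1-d/W) = 815*(1-8/50) = 684.6 MPa

684.6 MPa


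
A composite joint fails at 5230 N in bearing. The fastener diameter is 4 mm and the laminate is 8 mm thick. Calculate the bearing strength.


sigma_br = F/(d*h) = 5230/(4*8) = 163.4 MPa

163.4 MPa


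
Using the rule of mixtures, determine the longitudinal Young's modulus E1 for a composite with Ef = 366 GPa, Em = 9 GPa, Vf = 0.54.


E1 = Ef*Vf + Em*(1-Vf) = 366*0.54 + 9*0.46 = 201.78 GPa

201.78 GPa


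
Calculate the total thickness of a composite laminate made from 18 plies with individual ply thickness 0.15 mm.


h = n * t_ply = 18 * 0.15 = 2.7 mm

2.7 mm


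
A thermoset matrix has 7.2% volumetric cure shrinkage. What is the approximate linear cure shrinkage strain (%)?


Linear shrinkage ≈ vol_shrink/3 = 7.2/3 = 2.4%

2.4%


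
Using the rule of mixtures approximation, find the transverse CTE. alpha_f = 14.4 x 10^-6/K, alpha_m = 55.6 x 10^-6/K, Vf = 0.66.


alpha_2 = alpha_f*Vf + alpha_m*(1-Vf) = 14.4*0.66 + 55.6*0.34 = 28.4 x 10^-6/K

28.4 x 10^-6/K


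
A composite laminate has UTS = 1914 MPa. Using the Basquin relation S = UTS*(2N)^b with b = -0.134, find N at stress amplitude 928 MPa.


N = 0.5 * (S/UTS)^(1/b) = 0.5 * (928/1914)^(1/-0.134) = 110.9669 cycles

110.9669 cycles


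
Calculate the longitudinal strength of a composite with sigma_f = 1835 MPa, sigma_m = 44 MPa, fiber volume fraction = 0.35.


sigma_1 = sigma_f*Vf + sigma_m*(1-Vf) = 1835*0.35 + 44*0.65 = 670.9 MPa

670.9 MPa


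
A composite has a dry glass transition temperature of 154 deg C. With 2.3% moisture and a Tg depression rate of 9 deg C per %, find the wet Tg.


Tg_wet = Tg_dry - k*moisture = 154 - 9*2.3 = 133.3 deg C

133.3 deg C


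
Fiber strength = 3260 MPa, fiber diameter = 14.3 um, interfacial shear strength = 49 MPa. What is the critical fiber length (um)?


Lc = sigma_f * d / (2 * tau_i) = 3260 * 14.3 / (2 * 49) = 475.7 um

475.7 um


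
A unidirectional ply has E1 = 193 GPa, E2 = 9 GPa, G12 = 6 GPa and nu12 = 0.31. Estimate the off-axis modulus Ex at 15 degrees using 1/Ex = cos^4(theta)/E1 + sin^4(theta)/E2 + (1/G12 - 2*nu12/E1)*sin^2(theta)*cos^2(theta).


cos^4(15) = 0.870513, sin^4(15) = 0.004487, sin^2(15)*cos^2(15) = 0.0625
1/G12 - 2*nu12/E1 = 1/6 - 2*0.31/193 = 0.163454 GPa^-1
1/Ex = 0.870513/193 + 0.004487/9 + 0.163454*0.0625 = 0.0152249 GPa^-1
Ex = 65.68 GPa

65.68 GPa


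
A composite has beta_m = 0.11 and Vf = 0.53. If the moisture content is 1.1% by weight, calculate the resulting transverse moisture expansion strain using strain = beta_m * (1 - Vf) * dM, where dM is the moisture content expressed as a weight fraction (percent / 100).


dM = 1.1/100 = 0.011
strain = beta_m * (1-Vf) * dM = 0.11 * 0.47 * 0.011 = 0.0005687

0.0005687


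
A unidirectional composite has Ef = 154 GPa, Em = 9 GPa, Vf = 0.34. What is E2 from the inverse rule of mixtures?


1/E2 = Vf/Ef + (1-Vf)/Em = 0.34/154 + 0.66/9
E2 = 13.24 GPa

13.24 GPa


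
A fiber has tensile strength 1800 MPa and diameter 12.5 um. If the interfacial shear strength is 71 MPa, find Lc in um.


Lc = sigma_f * d / (2 * tau_i) = 1800 * 12.5 / (2 * 71) = 158.5 um

158.5 um


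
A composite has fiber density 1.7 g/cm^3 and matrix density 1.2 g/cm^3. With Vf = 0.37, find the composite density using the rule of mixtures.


rho_c = rho_f*Vf + rho_m*(1-Vf) = 1.7*0.37 + 1.2*0.63 = 1.385 g/cm^3

1.385 g/cm^3


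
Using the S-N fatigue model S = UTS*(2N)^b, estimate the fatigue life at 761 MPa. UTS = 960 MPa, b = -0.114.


N = 0.5 * (S/UTS)^(1/b) = 0.5 * (761/960)^(1/-0.114) = 3.8365 cycles

3.8365 cycles


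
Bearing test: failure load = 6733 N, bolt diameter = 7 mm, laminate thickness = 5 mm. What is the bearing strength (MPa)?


sigma_br = F/(d*h) = 6733/(7*5) = 192.4 MPa

192.4 MPa


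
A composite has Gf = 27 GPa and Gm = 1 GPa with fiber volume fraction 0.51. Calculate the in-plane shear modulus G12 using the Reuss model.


1/G12 = Vf/Gf + (1-Vf)/Gm = 0.51/27 + 0.49/1
G12 = 1.97 GPa

1.97 GPa


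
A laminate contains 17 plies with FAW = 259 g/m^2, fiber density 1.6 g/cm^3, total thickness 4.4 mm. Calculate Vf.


Vf = n * FAW / (rho_f * h * 1000) = 17 * 259 / (1.6 * 4.4 * 1000) = 0.6254

0.6254


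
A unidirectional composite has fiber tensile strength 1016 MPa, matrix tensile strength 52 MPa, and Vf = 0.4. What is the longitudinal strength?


sigma_1 = sigma_f*Vf + sigma_m*(1-Vf) = 1016*0.4 + 52*0.6 = 437.6 MPa

437.6 MPa


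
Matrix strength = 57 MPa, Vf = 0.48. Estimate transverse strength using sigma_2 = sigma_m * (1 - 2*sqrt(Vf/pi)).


factor = 1 - 2*sqrt(0.48/pi) = 0.2182
sigma_2 = 57 * 0.2182 = 12.44 MPa

12.44 MPa


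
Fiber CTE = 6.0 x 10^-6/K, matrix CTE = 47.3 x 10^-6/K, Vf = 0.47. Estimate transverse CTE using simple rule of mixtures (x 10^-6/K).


alpha_2 = alpha_f*Vf + alpha_m*(1-Vf) = 6.0*0.47 + 47.3*0.53 = 27.9 x 10^-6/K

27.9 x 10^-6/K


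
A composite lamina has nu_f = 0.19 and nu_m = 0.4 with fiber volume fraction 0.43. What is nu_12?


nu_12 = nu_f*Vf + nu_m*(1-Vf) = 0.19*0.43 + 0.4*0.57 = 0.3097

0.3097


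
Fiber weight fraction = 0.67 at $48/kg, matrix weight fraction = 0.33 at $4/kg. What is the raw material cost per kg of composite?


Cost = cost_f*Wf + cost_m*Wm = 48*0.67 + 4*0.33 = $33.48/kg

$33.48/kg


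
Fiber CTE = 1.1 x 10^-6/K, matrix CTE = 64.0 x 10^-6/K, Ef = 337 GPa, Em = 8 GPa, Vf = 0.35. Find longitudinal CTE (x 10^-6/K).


E1 = Ef*Vf + Em*(1-Vf) = 123.15
alpha_1 = (alpha_f*Ef*Vf + alpha_m*Em*(1-Vf))/E1 = 3.76 x 10^-6/K

3.76 x 10^-6/K


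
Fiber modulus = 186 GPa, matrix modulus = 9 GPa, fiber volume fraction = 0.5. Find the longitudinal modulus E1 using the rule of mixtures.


E1 = Ef*Vf + Em*(1-Vf) = 186*0.5 + 9*0.5 = 97.5 GPa

97.5 GPa


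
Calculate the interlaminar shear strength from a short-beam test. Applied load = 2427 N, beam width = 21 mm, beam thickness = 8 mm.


ILSS = 3F/(4bh) = 3*2427/(4*21*8) = 10.83 MPa

10.83 MPa


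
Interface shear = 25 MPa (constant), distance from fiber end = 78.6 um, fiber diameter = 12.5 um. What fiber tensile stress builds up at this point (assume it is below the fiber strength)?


Force balance: sigma_f * (pi*d^2/4) = tau * (pi*d) * x  ->  sigma_f = 4 * tau * x / d
sigma_f = 4 * 25 * 78.6 / 12.5 = 628.8 MPa

628.8 MPa


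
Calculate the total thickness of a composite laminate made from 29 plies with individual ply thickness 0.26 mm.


h = n * t_ply = 29 * 0.26 = 7.54 mm

7.54 mm


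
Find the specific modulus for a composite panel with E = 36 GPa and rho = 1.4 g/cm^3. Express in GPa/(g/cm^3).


Specific stiffness = E/rho = 36/1.4 = 25.7 GPa/(g/cm^3)

25.7 GPa/(g/cm^3)


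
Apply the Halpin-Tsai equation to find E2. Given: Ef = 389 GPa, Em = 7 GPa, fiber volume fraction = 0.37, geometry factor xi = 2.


eta = (Ef/Em - 1)/(Ef/Em + xi) = (55.5714 - 1)/(55.5714 + 2) = 0.9479
E2 = Em*(1+xi*eta*Vf)/(1-eta*Vf) = 18.34 GPa

18.34 GPa


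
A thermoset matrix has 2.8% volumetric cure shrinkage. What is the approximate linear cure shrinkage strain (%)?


Linear shrinkage ≈ vol_shrink/3 = 2.8/3 = 0.933%

0.933%


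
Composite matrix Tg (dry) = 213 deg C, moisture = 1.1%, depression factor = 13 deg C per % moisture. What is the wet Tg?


Tg_wet = Tg_dry - k*moisture = 213 - 13*1.1 = 198.7 deg C

198.7 deg C


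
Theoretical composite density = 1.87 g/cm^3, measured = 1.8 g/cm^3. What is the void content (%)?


Void% = (rho_theo - rho_actual)/rho_theo * 100 = (1.87 - 1.8)/1.87 * 100 = 3.74%

3.74%


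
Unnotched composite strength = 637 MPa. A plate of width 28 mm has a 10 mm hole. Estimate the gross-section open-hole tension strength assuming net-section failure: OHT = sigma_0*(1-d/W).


OHT = sigma_0*(1-d/W) = 637*(1-10/28) = 409.5 MPa

409.5 MPa


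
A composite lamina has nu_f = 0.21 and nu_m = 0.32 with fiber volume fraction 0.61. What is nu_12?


nu_12 = nu_f*Vf + nu_m*(1-Vf) = 0.21*0.61 + 0.32*0.39 = 0.2529

0.2529


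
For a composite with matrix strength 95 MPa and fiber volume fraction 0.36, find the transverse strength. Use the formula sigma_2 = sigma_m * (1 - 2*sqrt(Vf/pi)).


factor = 1 - 2*sqrt(0.36/pi) = 0.323
sigma_2 = 95 * 0.323 = 30.68 MPa

30.68 MPa


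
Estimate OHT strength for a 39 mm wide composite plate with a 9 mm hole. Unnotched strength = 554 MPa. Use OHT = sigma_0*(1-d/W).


OHT = sigma_0*(1-d/W) = 554*(1-9/39) = 426.2 MPa

426.2 MPa


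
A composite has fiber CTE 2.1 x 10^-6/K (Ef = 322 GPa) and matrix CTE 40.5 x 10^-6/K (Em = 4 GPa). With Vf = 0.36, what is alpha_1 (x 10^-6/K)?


E1 = Ef*Vf + Em*(1-Vf) = 118.48
alpha_1 = (alpha_f*Ef*Vf + alpha_m*Em*(1-Vf))/E1 = 2.93 x 10^-6/K

2.93 x 10^-6/K


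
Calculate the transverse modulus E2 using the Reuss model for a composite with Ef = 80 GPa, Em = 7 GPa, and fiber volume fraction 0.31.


1/E2 = Vf/Ef + (1-Vf)/Em = 0.31/80 + 0.69/7
E2 = 9.76 GPa

9.76 GPa


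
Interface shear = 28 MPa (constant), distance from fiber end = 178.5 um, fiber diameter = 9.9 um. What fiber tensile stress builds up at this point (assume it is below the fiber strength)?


Force balance: sigma_f * (pi*d^2/4) = tau * (pi*d) * x  ->  sigma_f = 4 * tau * x / d
sigma_f = 4 * 28 * 178.5 / 9.9 = 2019.4 MPa

2019.4 MPa


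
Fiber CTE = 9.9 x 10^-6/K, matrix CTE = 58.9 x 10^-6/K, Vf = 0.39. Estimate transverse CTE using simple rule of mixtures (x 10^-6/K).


alpha_2 = alpha_f*Vf + alpha_m*(1-Vf) = 9.9*0.39 + 58.9*0.61 = 39.8 x 10^-6/K

39.8 x 10^-6/K


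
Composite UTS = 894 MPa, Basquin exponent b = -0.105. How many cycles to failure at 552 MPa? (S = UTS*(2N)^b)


N = 0.5 * (S/UTS)^(1/b) = 0.5 * (552/894)^(1/-0.105) = 49.3447 cycles

49.3447 cycles


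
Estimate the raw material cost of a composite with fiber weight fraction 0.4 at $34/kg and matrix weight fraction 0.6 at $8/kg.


Cost = cost_f*Wf + cost_m*Wm = 34*0.4 + 8*0.6 = $18.4/kg

$18.4/kg


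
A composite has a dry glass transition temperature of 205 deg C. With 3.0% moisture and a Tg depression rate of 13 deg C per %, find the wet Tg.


Tg_wet = Tg_dry - k*moisture = 205 - 13*3.0 = 166.0 deg C

166.0 deg C


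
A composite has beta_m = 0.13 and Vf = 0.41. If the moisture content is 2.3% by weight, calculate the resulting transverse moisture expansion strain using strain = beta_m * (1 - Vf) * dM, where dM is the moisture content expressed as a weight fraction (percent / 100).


dM = 2.3/100 = 0.023
strain = beta_m * (1-Vf) * dM = 0.13 * 0.59 * 0.023 = 0.0017641

0.0017641


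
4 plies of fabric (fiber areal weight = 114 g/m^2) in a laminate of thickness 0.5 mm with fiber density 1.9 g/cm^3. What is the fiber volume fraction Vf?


Vf = n * FAW / (rho_f * h * 1000) = 4 * 114 / (1.9 * 0.5 * 1000) = 0.48

0.48


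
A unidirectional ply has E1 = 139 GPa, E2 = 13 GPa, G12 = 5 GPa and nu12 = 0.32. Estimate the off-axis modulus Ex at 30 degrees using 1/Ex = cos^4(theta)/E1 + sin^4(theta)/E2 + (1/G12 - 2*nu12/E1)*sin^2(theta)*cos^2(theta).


cos^4(30) = 0.5625, sin^4(30) = 0.0625, sin^2(30)*cos^2(30) = 0.1875
1/G12 - 2*nu12/E1 = 1/5 - 2*0.32/139 = 0.195396 GPa^-1
1/Ex = 0.5625/139 + 0.0625/13 + 0.195396*0.1875 = 0.0454911 GPa^-1
Ex = 21.98 GPa

21.98 GPa


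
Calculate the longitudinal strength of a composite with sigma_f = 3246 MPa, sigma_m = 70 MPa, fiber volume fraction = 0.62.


sigma_1 = sigma_f*Vf + sigma_m*(1-Vf) = 3246*0.62 + 70*0.38 = 2039.1 MPa

2039.1 MPa


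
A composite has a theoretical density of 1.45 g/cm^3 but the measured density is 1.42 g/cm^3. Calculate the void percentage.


Void% = (rho_theo - rho_actual)/rho_theo * 100 = (1.45 - 1.42)/1.45 * 100 = 2.07%

2.07%


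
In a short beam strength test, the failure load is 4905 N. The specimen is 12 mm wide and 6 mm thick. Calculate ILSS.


ILSS = 3F/(4bh) = 3*4905/(4*12*6) = 51.09 MPa

51.09 MPa


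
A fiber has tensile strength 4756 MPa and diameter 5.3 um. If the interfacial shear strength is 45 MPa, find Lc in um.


Lc = sigma_f * d / (2 * tau_i) = 4756 * 5.3 / (2 * 45) = 280.1 um

280.1 um


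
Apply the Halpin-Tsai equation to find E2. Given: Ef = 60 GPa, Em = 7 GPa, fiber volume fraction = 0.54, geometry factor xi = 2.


eta = (Ef/Em - 1)/(Ef/Em + xi) = (8.5714 - 1)/(8.5714 + 2) = 0.7162
E2 = Em*(1+xi*eta*Vf)/(1-eta*Vf) = 20.24 GPa

20.24 GPa


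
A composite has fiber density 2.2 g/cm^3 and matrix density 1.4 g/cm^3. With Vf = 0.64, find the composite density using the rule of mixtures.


rho_c = rho_f*Vf + rho_m*(1-Vf) = 2.2*0.64 + 1.4*0.36 = 1.912 g/cm^3

1.912 g/cm^3


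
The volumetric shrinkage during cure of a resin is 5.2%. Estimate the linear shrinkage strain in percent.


Linear shrinkage ≈ vol_shrink/3 = 5.2/3 = 1.733%

1.733%


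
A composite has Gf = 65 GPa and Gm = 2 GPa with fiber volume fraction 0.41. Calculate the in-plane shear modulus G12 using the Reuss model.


1/G12 = Vf/Gf + (1-Vf)/Gm = 0.41/65 + 0.59/2
G12 = 3.32 GPa

3.32 GPa


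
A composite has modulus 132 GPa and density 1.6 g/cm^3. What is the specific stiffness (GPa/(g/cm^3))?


Specific stiffness = E/rho = 132/1.6 = 82.5 GPa/(g/cm^3)

82.5 GPa/(g/cm^3)


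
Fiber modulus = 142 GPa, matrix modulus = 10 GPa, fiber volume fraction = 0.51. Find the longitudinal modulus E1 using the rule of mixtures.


E1 = Ef*Vf + Em*(1-Vf) = 142*0.51 + 10*0.49 = 77.32 GPa

77.32 GPa


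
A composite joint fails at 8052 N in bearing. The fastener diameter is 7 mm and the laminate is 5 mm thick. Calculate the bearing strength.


sigma_br = F/(d*h) = 8052/(7*5) = 230.1 MPa

230.1 MPa


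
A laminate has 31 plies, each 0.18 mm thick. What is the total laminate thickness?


h = n * t_ply = 31 * 0.18 = 5.58 mm

5.58 mm


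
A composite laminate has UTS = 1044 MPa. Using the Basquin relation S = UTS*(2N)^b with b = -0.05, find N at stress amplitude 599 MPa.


N = 0.5 * (S/UTS)^(1/b) = 0.5 * (599/1044)^(1/-0.05) = 33453.6516 cycles

33453.6516 cycles


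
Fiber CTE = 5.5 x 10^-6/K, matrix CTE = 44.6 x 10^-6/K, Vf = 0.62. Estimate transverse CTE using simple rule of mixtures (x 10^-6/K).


alpha_2 = alpha_f*Vf + alpha_m*(1-Vf) = 5.5*0.62 + 44.6*0.38 = 20.4 x 10^-6/K

20.4 x 10^-6/K


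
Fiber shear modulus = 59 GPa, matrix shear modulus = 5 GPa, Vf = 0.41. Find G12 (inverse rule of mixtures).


1/G12 = Vf/Gf + (1-Vf)/Gm = 0.41/59 + 0.59/5
G12 = 8.0 GPa

8.0 GPa


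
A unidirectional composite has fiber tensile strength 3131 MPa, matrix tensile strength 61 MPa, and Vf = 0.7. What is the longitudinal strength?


sigma_1 = sigma_f*Vf + sigma_m*(1-Vf) = 3131*0.7 + 61*0.3 = 2210.0 MPa

2210.0 MPa


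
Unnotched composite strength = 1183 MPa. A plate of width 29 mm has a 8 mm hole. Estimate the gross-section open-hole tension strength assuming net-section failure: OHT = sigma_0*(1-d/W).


OHT = sigma_0*(1-d/W) = 1183*(1-8/29) = 856.7 MPa

856.7 MPa


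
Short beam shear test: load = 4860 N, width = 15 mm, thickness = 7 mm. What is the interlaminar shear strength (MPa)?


ILSS = 3F/(4bh) = 3*4860/(4*15*7) = 34.71 MPa

34.71 MPa


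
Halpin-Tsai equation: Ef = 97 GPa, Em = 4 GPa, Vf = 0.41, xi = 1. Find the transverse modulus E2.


eta = (Ef/Em - 1)/(Ef/Em + xi) = (24.25 - 1)/(24.25 + 1) = 0.9208
E2 = Em*(1+xi*eta*Vf)/(1-eta*Vf) = 8.85 GPa

8.85 GPa


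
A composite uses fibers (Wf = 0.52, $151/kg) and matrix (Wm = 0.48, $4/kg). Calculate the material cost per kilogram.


Cost = cost_f*Wf + cost_m*Wm = 151*0.52 + 4*0.48 = $80.44/kg

$80.44/kg


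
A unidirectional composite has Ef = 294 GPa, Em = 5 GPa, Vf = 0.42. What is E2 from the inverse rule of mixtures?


1/E2 = Vf/Ef + (1-Vf)/Em = 0.42/294 + 0.58/5
E2 = 8.52 GPa

8.52 GPa


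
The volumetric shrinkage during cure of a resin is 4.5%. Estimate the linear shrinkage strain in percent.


Linear shrinkage ≈ vol_shrink/3 = 4.5/3 = 1.5%

1.5%


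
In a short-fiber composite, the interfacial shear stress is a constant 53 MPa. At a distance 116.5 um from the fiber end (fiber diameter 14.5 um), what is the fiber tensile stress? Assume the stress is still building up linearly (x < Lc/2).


Force balance: sigma_f * (pi*d^2/4) = tau * (pi*d) * x  ->  sigma_f = 4 * tau * x / d
sigma_f = 4 * 53 * 116.5 / 14.5 = 1703.3 MPa

1703.3 MPa


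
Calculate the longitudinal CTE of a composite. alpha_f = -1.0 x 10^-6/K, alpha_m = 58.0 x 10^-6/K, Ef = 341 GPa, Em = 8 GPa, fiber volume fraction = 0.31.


E1 = Ef*Vf + Em*(1-Vf) = 111.23
alpha_1 = (alpha_f*Ef*Vf + alpha_m*Em*(1-Vf))/E1 = 1.93 x 10^-6/K

1.93 x 10^-6/K


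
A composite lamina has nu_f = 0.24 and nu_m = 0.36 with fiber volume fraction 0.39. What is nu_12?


nu_12 = nu_f*Vf + nu_m*(1-Vf) = 0.24*0.39 + 0.36*0.61 = 0.3132

0.3132


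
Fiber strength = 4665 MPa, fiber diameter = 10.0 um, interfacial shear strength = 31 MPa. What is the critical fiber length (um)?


Lc = sigma_f * d / (2 * tau_i) = 4665 * 10.0 / (2 * 31) = 752.4 um

752.4 um


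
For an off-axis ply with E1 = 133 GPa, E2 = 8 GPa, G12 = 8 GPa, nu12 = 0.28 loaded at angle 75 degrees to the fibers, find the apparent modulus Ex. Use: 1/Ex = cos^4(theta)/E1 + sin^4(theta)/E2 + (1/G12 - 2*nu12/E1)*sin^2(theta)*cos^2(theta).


cos^4(75) = 0.004487, sin^4(75) = 0.870513, sin^2(75)*cos^2(75) = 0.0625
1/G12 - 2*nu12/E1 = 1/8 - 2*0.28/133 = 0.120789 GPa^-1
1/Ex = 0.004487/133 + 0.870513/8 + 0.120789*0.0625 = 0.1163972 GPa^-1
Ex = 8.59 GPa

8.59 GPa


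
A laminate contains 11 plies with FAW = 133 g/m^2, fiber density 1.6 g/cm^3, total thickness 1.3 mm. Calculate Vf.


Vf = n * FAW / (rho_f * h * 1000) = 11 * 133 / (1.6 * 1.3 * 1000) = 0.7034

0.7034


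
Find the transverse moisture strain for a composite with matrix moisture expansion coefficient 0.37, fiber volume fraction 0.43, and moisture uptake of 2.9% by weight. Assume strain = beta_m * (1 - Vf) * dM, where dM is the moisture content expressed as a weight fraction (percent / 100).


dM = 2.9/100 = 0.029
strain = beta_m * (1-Vf) * dM = 0.37 * 0.57 * 0.029 = 0.0061161

0.0061161
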